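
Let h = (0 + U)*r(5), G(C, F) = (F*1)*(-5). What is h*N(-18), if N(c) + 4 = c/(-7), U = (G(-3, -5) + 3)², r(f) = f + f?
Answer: -11200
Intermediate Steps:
r(f) = 2*f
G(C, F) = -5*F (G(C, F) = F*(-5) = -5*F)
U = 784 (U = (-5*(-5) + 3)² = (25 + 3)² = 28² = 784)
N(c) = -4 - c/7 (N(c) = -4 + c/(-7) = -4 + c*(-⅐) = -4 - c/7)
h = 7840 (h = (0 + 784)*(2*5) = 784*10 = 7840)
h*N(-18) = 7840*(-4 - ⅐*(-18)) = 7840*(-4 + 18/7) = 7840*(-10/7) = -11200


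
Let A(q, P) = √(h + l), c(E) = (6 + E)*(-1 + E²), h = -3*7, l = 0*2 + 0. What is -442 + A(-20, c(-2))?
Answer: -442 + I*√21 ≈ -442.0 + 4.5826*I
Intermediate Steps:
l = 0 (l = 0 + 0 = 0)
h = -21
c(E) = (-1 + E²)*(6 + E)
A(q, P) = I*√21 (A(q, P) = √(-21 + 0) = √(-21) = I*√21)
-442 + A(-20, c(-2)) = -442 + I*√21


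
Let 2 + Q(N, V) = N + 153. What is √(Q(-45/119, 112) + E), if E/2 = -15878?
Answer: 4*I*√27972735/119 ≈ 177.78*I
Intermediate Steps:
E = -31756 (E = 2*(-15878) = -31756)
Q(N, V) = 151 + N (Q(N, V) = -2 + (N + 153) = -2 + (153 + N) = 151 + N)
√(Q(-45/119, 112) + E) = √((151 - 45/119) - 31756) = √(17924/119 - 31756) = √(-3761040/119) = 4*I*√27972735/119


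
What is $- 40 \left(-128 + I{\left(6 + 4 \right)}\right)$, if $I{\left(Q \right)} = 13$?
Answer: $4600$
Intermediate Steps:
$- 40 \left(-128 + I{\left(6 + 4 \right)}\right) = - 40 \left(-128 + 13\right) = \left(-40\right) \left(-115\right) = 4600$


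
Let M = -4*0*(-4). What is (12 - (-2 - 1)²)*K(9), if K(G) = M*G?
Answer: 0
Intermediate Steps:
M = 0 (M = 0*(-4) = 0)
K(G) = 0 (K(G) = 0*G = 0)
(12 - (-2 - 1)²)*K(9) = (12 - (-2 - 1)²)*0 = (12 - 1*(-3)²)*0 = (12 - 1*9)*0 = (12 - 9)*0 = 3*0 = 0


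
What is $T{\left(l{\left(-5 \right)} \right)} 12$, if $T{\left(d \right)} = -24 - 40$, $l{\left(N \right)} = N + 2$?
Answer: $-768$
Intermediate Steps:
$l{\left(N \right)} = 2 + N$
$T{\left(d \right)} = -64$
$T{\left(l{\left(-5 \right)} \right)} 12 = \left(-64\right) 12 = -768$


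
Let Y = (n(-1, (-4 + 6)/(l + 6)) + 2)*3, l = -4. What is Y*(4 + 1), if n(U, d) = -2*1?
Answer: 0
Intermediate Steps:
n(U, d) = -2
Y = 0 (Y = (-2 + 2)*3 = 0*3 = 0)
Y*(4 + 1) = 0*(4 + 1) = 0*5 = 0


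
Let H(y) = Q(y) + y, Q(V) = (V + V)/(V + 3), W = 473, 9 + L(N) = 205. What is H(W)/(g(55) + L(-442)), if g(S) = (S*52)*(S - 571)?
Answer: -113047/351184232 ≈ -0.00032190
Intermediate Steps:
L(N) = 196 (L(N) = -9 + 205 = 196)
g(S) = 52*S*(-571 + S) (g(S) = (52*S)*(-571 + S) = 52*S*(-571 + S))
Q(V) = 2*V/(3 + V) (Q(V) = (2*V)/(3 + V) = 2*V/(3 + V))
H(y) = y + 2*y/(3 + y) (H(y) = 2*y/(3 + y) + y = y + 2*y/(3 + y))
H(W)/(g(55) + L(-442)) = (473*(5 + 473)/(3 + 473))/(52*55*(-571 + 55) + 196) = (473*478/476)/(52*55*(-516) + 196) = (473*(1/476)*478)/(-1475760 + 196) = (113047/238)/(-1475564) = (113047/238)*(-1/1475564) = -113047/351184232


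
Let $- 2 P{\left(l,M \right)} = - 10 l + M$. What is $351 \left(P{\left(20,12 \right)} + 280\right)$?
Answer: $131274$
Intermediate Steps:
$P{\left(l,M \right)} = 5 l - \frac{M}{2}$ ($P{\left(l,M \right)} = - \frac{- 10 l + M}{2} = - \frac{M - 10 l}{2} = 5 l - \frac{M}{2}$)
$351 \left(P{\left(20,12 \right)} + 280\right) = 351 \left(\left(5 \cdot 20 - 6\right) + 280\right) = 351 \left(\left(100 - 6\right) + 280\right) = 351 \left(94 + 280\right) = 351 \cdot 374 = 131274$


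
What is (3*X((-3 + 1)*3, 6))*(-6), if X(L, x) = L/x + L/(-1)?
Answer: -90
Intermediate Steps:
X(L, x) = -L + L/x (X(L, x) = L/x + L*(-1) = L/x - L = -L + L/x)
(3*X((-3 + 1)*3, 6))*(-6) = (3*(-(-3 + 1)*3 + ((-3 + 1)*3)/6))*(-6) = (3*(-(-2)*3 - 2*3*(⅙)))*(-6) = (3*(-1*(-6) - 6*⅙))*(-6) = (3*(6 - 1))*(-6) = (3*5)*(-6) = 15*(-6) = -90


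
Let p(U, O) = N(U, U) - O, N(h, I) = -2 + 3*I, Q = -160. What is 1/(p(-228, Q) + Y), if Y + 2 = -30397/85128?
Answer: -85128/44977981 ≈ -0.0018927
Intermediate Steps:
Y = -200653/85128 (Y = -2 - 30397/85128 = -200653/85128 ≈ -2.3571)
p(U, O) = -2 - O + 3*U (p(U, O) = (-2 + 3*U) - O = -2 - O + 3*U)
1/(p(-228, Q) + Y) = 1/((-2 - 1*(-160) + 3*(-228)) - 200653/85128) = 1/((-2 + 160 - 684) - 200653/85128) = 1/(-526 - 200653/85128) = 1/(-44977981/85128) = -85128/44977981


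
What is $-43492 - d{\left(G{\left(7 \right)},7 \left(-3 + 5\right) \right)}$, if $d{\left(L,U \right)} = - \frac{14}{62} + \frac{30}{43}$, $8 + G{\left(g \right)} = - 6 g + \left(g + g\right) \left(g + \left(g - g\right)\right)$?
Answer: $- \frac{57975465}{1333} \approx -43493.0$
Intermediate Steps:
$G{\left(g \right)} = -8 - 6 g + 2 g^{2}$ ($G{\left(g \right)} = -8 - \left(6 g - \left(g + g\right) \left(g + \left(g - g\right)\right)\right) = -8 - \left(6 g - 2 g \left(g + 0\right)\right) = -8 + \left(- 6 g + 2 g g\right) = -8 + \left(- 6 g + 2 g^{2}\right) = -8 - 6 g + 2 g^{2}$)
$d{\left(L,U \right)} = \frac{629}{1333}$ ($d{\left(L,U \right)} = \left(-14\right) \frac{1}{62} + 30 \cdot \frac{1}{43} = - \frac{7}{31} + \frac{30}{43} = \frac{629}{1333}$)
$-43492 - d{\left(G{\left(7 \right)},7 \left(-3 + 5\right) \right)} = -43492 - \frac{629}{1333} = - \frac{57975465}{1333}$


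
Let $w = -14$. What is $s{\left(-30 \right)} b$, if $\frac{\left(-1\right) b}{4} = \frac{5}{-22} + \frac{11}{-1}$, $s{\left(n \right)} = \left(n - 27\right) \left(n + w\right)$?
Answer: $112632$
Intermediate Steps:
$s{\left(n \right)} = \left(-27 + n\right) \left(-14 + n\right)$ ($s{\left(n \right)} = \left(n - 27\right) \left(n - 14\right) = \left(-27 + n\right) \left(-14 + n\right)$)
$b = \frac{494}{11}$ ($b = - 4 \left(\frac{5}{-22} + \frac{11}{-1}\right) = - 4 \left(5 \left(- \frac{1}{22}\right) + 11 \left(-1\right)\right) = - 4 \left(- \frac{5}{22} - 11\right) = \left(-4\right) \left(- \frac{247}{22}\right) = \frac{494}{11} \approx 44.909$)
$s{\left(-30 \right)} b = \left(378 + \left(-30\right)^{2} - -1230\right) \frac{494}{11} = \left(378 + 900 + 1230\right) \frac{494}{11} = 2508 \cdot \frac{494}{11} = 112632$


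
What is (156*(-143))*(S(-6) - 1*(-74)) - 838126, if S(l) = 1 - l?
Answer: -2645074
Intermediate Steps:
(156*(-143))*(S(-6) - 1*(-74)) - 838126 = (156*(-143))*((1 - 1*(-6)) - 1*(-74)) - 838126 = -22308*((1 + 6) + 74) - 838126 = -22308*(7 + 74) - 838126 = -22308*81 - 838126 = -1806948 - 838126 = -2645074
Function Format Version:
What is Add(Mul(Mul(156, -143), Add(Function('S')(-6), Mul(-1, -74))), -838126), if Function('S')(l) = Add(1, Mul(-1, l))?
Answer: -2645074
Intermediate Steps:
Add(Mul(Mul(156, -143), Add(Function('S')(-6), Mul(-1, -74))), -838126) = Add(Mul(Mul(156, -143), Add(Add(1, Mul(-1, -6)), Mul(-1, -74))), -838126) = Add(Mul(-22308, Add(Add(1, 6), 74)), -838126) = Add(Mul(-22308, Add(7, 74)), -838126) = Add(Mul(-22308, 81), -838126) = Add(-1806948, -838126) = -2645074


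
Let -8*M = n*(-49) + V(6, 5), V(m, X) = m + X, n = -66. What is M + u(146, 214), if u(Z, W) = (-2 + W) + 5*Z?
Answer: 4291/8 ≈ 536.38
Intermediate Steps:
V(m, X) = X + m
u(Z, W) = -2 + W + 5*Z
M = -3245/8 (M = -(-66*(-49) + (5 + 6))/8 = -(3234 + 11)/8 = -1/8*3245 = -3245/8 ≈ -405.63)
M + u(146, 214) = -3245/8 + (-2 + 214 + 5*146) = -3245/8 + (-2 + 214 + 730) = -3245/8 + 942 = 4291/8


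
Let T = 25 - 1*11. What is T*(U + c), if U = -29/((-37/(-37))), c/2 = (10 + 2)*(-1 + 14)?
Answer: 3962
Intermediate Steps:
c = 312 (c = 2*((10 + 2)*(-1 + 14)) = 2*(12*13) = 2*156 = 312)
T = 14 (T = 25 - 11 = 14)
U = -29 (U = -29/((-37*(-1/37))) = -29/1 = -29*1 = -29)
T*(U + c) = 14*(-29 + 312) = 14*283 = 3962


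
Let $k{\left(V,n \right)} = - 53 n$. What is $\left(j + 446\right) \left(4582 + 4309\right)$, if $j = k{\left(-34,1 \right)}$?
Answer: $3494163$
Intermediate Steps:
$j = -53$ ($j = \left(-53\right) 1 = -53$)
$\left(j + 446\right) \left(4582 + 4309\right) = \left(-53 + 446\right) \left(4582 + 4309\right) = 393 \cdot 8891 = 3494163$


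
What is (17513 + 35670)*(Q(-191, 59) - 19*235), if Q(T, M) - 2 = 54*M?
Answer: -67914691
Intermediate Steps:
Q(T, M) = 2 + 54*M
(17513 + 35670)*(Q(-191, 59) - 19*235) = (17513 + 35670)*((2 + 54*59) - 19*235) = 53183*((2 + 3186) - 4465) = 53183*(3188 - 4465) = 53183*(-1277) = -67914691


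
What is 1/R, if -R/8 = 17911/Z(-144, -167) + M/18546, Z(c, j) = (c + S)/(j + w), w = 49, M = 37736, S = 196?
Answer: 120549/39194971636 ≈ 3.0756e-6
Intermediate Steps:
Z(c, j) = (196 + c)/(49 + j) (Z(c, j) = (c + 196)/(j + 49) = (196 + c)/(49 + j))
R = 39194971636/120549 (R = -8*(17911/(((196 - 144)/(49 - 167))) + 37736/18546) = -8*(17911/((52/(-118))) + 37736*(1/18546)) = -8*(17911/((-1/118*52)) + 18868/9273) = -8*(17911/(-26/59) + 18868/9273) = -8*(17911*(-59/26) + 18868/9273) = -8*(-1056749/26 + 18868/9273) = -8*(-9798742909/241098) = 39194971636/120549 ≈ 3.2514e+5)
1/R = 1/(39194971636/120549) = 120549/39194971636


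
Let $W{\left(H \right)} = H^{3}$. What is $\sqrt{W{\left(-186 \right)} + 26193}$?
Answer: $i \sqrt{6408663} \approx 2531.5 i$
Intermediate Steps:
$\sqrt{W{\left(-186 \right)} + 26193} = \sqrt{\left(-186\right)^{3} + 26193} = \sqrt{-6434856 + 26193} = \sqrt{-6408663} = i \sqrt{6408663}$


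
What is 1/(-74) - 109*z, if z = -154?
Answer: 1242163/74 ≈ 16786.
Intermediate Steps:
1/(-74) - 109*z = 1/(-74) - 109*(-154) = -1/74 + 16786 = 1242163/74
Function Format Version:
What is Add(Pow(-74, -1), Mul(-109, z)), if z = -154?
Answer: Rational(1242163, 74) ≈ 16786.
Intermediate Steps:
Add(Pow(-74, -1), Mul(-109, z)) = Add(Pow(-74, -1), Mul(-109, -154)) = Add(Rational(-1, 74), 16786) = Rational(1242163, 74)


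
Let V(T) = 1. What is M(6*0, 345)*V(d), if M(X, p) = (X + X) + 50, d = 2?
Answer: 50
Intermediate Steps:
M(X, p) = 50 + 2*X (M(X, p) = 2*X + 50 = 50 + 2*X)
M(6*0, 345)*V(d) = (50 + 2*(6*0))*1 = (50 + 2*0)*1 = (50 + 0)*1 = 50*1 = 50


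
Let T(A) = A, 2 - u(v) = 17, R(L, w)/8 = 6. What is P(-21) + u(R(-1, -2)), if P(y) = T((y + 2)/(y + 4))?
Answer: -236/17 ≈ -13.882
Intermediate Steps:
R(L, w) = 48 (R(L, w) = 8*6 = 48)
u(v) = -15 (u(v) = 2 - 1*17 = 2 - 17 = -15)
P(y) = (2 + y)/(4 + y) (P(y) = (y + 2)/(y + 4) = (2 + y)/(4 + y))
P(-21) + u(R(-1, -2)) = (2 - 21)/(4 - 21) - 15 = -19/(-17) - 15 = -1/17*(-19) - 15 = 19/17 - 15 = -236/17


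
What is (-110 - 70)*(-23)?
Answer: 4140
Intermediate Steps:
(-110 - 70)*(-23) = -180*(-23) = 4140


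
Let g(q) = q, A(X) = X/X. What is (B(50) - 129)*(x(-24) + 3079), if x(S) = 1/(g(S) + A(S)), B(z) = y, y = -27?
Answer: -11047296/23 ≈ -4.8032e+5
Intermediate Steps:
A(X) = 1
B(z) = -27
x(S) = 1/(1 + S) (x(S) = 1/(S + 1) = 1/(1 + S))
(B(50) - 129)*(x(-24) + 3079) = (-27 - 129)*(1/(1 - 24) + 3079) = -156*(1/(-23) + 3079) = -156*(-1/23 + 3079) = -156*70816/23 = -11047296/23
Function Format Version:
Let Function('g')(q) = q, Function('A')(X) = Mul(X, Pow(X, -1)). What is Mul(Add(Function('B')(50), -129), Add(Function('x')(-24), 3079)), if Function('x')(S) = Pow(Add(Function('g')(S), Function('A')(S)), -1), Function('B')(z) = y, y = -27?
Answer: Rational(-11047296, 23) ≈ -4.8032e+5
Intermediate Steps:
Function('A')(X) = 1
Function('B')(z) = -27
Function('x')(S) = Pow(Add(1, S), -1) (Function('x')(S) = Pow(Add(S, 1), -1) = Pow(Add(1, S), -1))
Mul(Add(Function('B')(50), -129), Add(Function('x')(-24), 3079)) = Mul(Add(-27, -129), Add(Pow(Add(1, -24), -1), 3079)) = Mul(-156, Add(Pow(-23, -1), 3079)) = Mul(-156, Add(Rational(-1, 23), 3079)) = Mul(-156, Rational(70816, 23)) = Rational(-11047296, 23)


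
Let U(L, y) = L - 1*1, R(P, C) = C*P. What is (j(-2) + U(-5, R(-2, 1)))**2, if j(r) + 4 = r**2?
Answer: 36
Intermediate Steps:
U(L, y) = -1 + L (U(L, y) = L - 1 = -1 + L)
j(r) = -4 + r**2
(j(-2) + U(-5, R(-2, 1)))**2 = ((-4 + (-2)**2) + (-1 - 5))**2 = ((-4 + 4) - 6)**2 = (0 - 6)**2 = (-6)**2 = 36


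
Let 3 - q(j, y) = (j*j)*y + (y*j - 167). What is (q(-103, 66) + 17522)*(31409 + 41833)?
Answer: -49489912368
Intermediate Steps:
q(j, y) = 170 - j*y - y*j**2 (q(j, y) = 3 - ((j*j)*y + (y*j - 167)) = 3 - (j**2*y + (j*y - 167)) = 3 - (y*j**2 + (-167 + j*y)) = 3 - (-167 + j*y + y*j**2) = 3 + (167 - j*y - y*j**2) = 170 - j*y - y*j**2)
(q(-103, 66) + 17522)*(31409 + 41833) = ((170 - 1*(-103)*66 - 1*66*(-103)**2) + 17522)*(31409 + 41833) = ((170 + 6798 - 1*66*10609) + 17522)*73242 = ((170 + 6798 - 700194) + 17522)*73242 = (-693226 + 17522)*73242 = -675704*73242 = -49489912368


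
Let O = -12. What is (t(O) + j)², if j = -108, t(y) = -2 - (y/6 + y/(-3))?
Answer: 12544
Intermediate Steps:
t(y) = -2 + y/6 (t(y) = -2 - (y*(⅙) + y*(-⅓)) = -2 - (y/6 - y/3) = -2 - (-1)*y/6 = -2 + y/6)
(t(O) + j)² = ((-2 + (⅙)*(-12)) - 108)² = ((-2 - 2) - 108)² = (-4 - 108)² = (-112)² = 12544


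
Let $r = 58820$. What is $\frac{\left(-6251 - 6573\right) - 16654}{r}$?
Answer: $- \frac{867}{1730} \approx -0.50116$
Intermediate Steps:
$\frac{\left(-6251 - 6573\right) - 16654}{r} = \frac{\left(-6251 - 6573\right) - 16654}{58820} = \left(-12824 - 16654\right) \frac{1}{58820} = \left(-29478\right) \frac{1}{58820} = - \frac{867}{1730}$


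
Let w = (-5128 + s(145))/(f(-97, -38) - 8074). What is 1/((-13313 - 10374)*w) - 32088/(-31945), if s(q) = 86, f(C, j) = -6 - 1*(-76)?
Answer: 1916004733686/1907593343015 ≈ 1.0044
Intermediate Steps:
f(C, j) = 70 (f(C, j) = -6 + 76 = 70)
w = 2521/4002 (w = (-5128 + 86)/(70 - 8074) = -5042/(-8004) = -5042*(-1/8004) = 2521/4002 ≈ 0.62994)
1/((-13313 - 10374)*w) - 32088/(-31945) = 1/((-13313 - 10374)*(2521/4002)) - 32088/(-31945) = (4002/2521)/(-23687) - 32088*(-1/31945) = -1/23687*4002/2521 + 32088/31945 = -4002/59714927 + 32088/31945 = 1916004733686/1907593343015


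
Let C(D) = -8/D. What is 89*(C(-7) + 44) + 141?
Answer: 29111/7 ≈ 4158.7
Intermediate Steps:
89*(C(-7) + 44) + 141 = 89*(-8/(-7) + 44) + 141 = 89*(-8*(-⅐) + 44) + 141 = 89*(8/7 + 44) + 141 = 89*(316/7) + 141 = 28124/7 + 141 = 29111/7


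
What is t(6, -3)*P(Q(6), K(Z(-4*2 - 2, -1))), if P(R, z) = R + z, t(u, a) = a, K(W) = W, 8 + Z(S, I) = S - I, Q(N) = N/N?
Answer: 48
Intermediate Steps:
Q(N) = 1
Z(S, I) = -8 + S - I (Z(S, I) = -8 + (S - I) = -8 + S - I)
t(6, -3)*P(Q(6), K(Z(-4*2 - 2, -1))) = -3*(1 + (-8 + (-4*2 - 2) - 1*(-1))) = -3*(1 + (-8 + (-8 - 2) + 1)) = -3*(1 + (-8 - 10 + 1)) = -3*(1 - 17) = -3*(-16) = 48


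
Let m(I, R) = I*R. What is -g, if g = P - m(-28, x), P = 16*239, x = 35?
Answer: -4804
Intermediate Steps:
P = 3824
g = 4804 (g = 3824 - (-28)*35 = 3824 - 1*(-980) = 3824 + 980 = 4804)
-g = -1*4804 = -4804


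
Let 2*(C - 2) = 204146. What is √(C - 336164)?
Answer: I*√234089 ≈ 483.83*I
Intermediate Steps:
C = 102075 (C = 2 + (½)*204146 = 2 + 102073 = 102075)
√(C - 336164) = √(102075 - 336164) = √(-234089) = I*√234089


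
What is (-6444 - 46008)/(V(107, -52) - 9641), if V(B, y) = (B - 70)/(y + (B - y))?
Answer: 935394/171925 ≈ 5.4407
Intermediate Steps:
V(B, y) = (-70 + B)/B
(-6444 - 46008)/(V(107, -52) - 9641) = (-6444 - 46008)/((-70 + 107)/107 - 9641) = -52452/((1/107)*37 - 9641) = -52452/(37/107 - 9641) = -52452/(-1031550/107) = -52452*(-107/1031550) = 935394/171925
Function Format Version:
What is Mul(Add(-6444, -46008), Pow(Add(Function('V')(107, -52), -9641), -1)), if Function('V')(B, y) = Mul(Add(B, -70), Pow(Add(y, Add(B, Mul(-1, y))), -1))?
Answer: Rational(935394, 171925) ≈ 5.4407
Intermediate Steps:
Function('V')(B, y) = Mul(Pow(B, -1), Add(-70, B)) (Function('V')(B, y) = Mul(Add(-70, B), Pow(B, -1)) = Mul(Pow(B, -1), Add(-70, B)))
Mul(Add(-6444, -46008), Pow(Add(Function('V')(107, -52), -9641), -1)) = Mul(Add(-6444, -46008), Pow(Add(Mul(Pow(107, -1), Add(-70, 107)), -9641), -1)) = Mul(-52452, Pow(Add(Mul(Rational(1, 107), 37), -9641), -1)) = Mul(-52452, Pow(Add(Rational(37, 107), -9641), -1)) = Mul(-52452, Pow(Rational(-1031550, 107), -1)) = Mul(-52452, Rational(-107, 1031550)) = Rational(935394, 171925)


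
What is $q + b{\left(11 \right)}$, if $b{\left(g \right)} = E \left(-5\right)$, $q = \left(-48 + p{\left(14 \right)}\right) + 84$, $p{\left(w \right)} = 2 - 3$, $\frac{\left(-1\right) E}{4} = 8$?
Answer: $195$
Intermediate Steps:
$E = -32$ ($E = \left(-4\right) 8 = -32$)
$p{\left(w \right)} = -1$
$q = 35$ ($q = \left(-48 - 1\right) + 84 = -49 + 84 = 35$)
$b{\left(g \right)} = 160$ ($b{\left(g \right)} = \left(-32\right) \left(-5\right) = 160$)
$q + b{\left(11 \right)} = 35 + 160 = 195$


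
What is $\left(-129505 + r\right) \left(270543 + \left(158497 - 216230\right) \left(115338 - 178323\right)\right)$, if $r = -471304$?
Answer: $-2184892124890332$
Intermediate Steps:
$\left(-129505 + r\right) \left(270543 + \left(158497 - 216230\right) \left(115338 - 178323\right)\right) = \left(-129505 - 471304\right) \left(270543 + \left(158497 - 216230\right) \left(115338 - 178323\right)\right) = - 600809 \left(270543 - -3636313005\right) = - 600809 \left(270543 + 3636313005\right) = \left(-600809\right) 3636583548 = -2184892124890332$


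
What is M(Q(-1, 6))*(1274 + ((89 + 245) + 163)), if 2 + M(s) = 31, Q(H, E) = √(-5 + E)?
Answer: 51359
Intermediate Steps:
M(s) = 29 (M(s) = -2 + 31 = 29)
M(Q(-1, 6))*(1274 + ((89 + 245) + 163)) = 29*(1274 + ((89 + 245) + 163)) = 29*(1274 + (334 + 163)) = 29*(1274 + 497) = 29*1771 = 51359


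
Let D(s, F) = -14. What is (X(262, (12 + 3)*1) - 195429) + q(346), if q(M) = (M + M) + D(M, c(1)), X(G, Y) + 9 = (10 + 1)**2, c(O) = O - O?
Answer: -194639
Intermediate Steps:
c(O) = 0
X(G, Y) = 112 (X(G, Y) = -9 + (10 + 1)**2 = -9 + 11**2 = -9 + 121 = 112)
q(M) = -14 + 2*M (q(M) = (M + M) - 14 = 2*M - 14 = -14 + 2*M)
(X(262, (12 + 3)*1) - 195429) + q(346) = (112 - 195429) + (-14 + 2*346) = -195317 + (-14 + 692) = -195317 + 678 = -194639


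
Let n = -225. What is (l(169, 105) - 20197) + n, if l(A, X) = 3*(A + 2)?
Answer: -19909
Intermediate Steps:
l(A, X) = 6 + 3*A (l(A, X) = 3*(2 + A) = 6 + 3*A)
(l(169, 105) - 20197) + n = ((6 + 3*169) - 20197) - 225 = ((6 + 507) - 20197) - 225 = (513 - 20197) - 225 = -19684 - 225 = -19909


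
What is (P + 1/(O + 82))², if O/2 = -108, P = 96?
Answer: 165456769/17956 ≈ 9214.6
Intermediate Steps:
O = -216 (O = 2*(-108) = -216)
(P + 1/(O + 82))² = (96 + 1/(-216 + 82))² = (96 + 1/(-134))² = (96 - 1/134)² = (12863/134)² = 165456769/17956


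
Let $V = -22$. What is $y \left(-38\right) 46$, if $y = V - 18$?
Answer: $69920$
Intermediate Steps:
$y = -40$ ($y = -22 - 18 = -40$)
$y \left(-38\right) 46 = \left(-40\right) \left(-38\right) 46 = 1520 \cdot 46 = 69920$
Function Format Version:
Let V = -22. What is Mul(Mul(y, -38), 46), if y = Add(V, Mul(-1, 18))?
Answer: 69920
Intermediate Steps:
y = -40 (y = Add(-22, Mul(-1, 18)) = Add(-22, -18) = -40)
Mul(Mul(y, -38), 46) = Mul(Mul(-40, -38), 46) = Mul(1520, 46) = 69920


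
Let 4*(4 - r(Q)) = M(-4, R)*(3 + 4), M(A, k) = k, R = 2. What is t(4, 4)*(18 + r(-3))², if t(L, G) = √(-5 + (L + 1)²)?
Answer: 1369*√5/2 ≈ 1530.6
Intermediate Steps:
t(L, G) = √(-5 + (1 + L)²)
r(Q) = ½ (r(Q) = 4 - (3 + 4)/2 = 4 - 7/2 = ½)
t(4, 4)*(18 + r(-3))² = √(-5 + (1 + 4)²)*(18 + ½)² = √(-5 + 5²)*(37/2)² = √(-5 + 25)*(1369/4) = √20*(1369/4) = (2*√5)*(1369/4) = 1369*√5/2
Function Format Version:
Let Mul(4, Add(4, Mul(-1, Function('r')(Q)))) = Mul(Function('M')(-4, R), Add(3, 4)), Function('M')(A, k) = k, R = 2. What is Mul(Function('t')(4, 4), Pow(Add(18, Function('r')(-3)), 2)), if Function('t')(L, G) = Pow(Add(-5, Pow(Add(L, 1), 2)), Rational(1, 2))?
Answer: Mul(Rational(1369, 2), Pow(5, Rational(1, 2))) ≈ 1530.6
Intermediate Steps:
Function('t')(L, G) = Pow(Add(-5, Pow(Add(1, L), 2)), Rational(1, 2))
Function('r')(Q) = Rational(1, 2) (Function('r')(Q) = Add(4, Mul(Rational(-1, 4), Mul(2, Add(3, 4)))) = Add(4, Mul(Rational(-1, 4), Mul(2, 7))) = Add(4, Mul(Rational(-1, 4), 14)) = Add(4, Rational(-7, 2)) = Rational(1, 2))
Mul(Function('t')(4, 4), Pow(Add(18, Function('r')(-3)), 2)) = Mul(Pow(Add(-5, Pow(Add(1, 4), 2)), Rational(1, 2)), Pow(Add(18, Rational(1, 2)), 2)) = Mul(Pow(Add(-5, Pow(5, 2)), Rational(1, 2)), Pow(Rational(37, 2), 2)) = Mul(Pow(Add(-5, 25), Rational(1, 2)), Rational(1369, 4)) = Mul(Pow(20, Rational(1, 2)), Rational(1369, 4)) = Mul(Mul(2, Pow(5, Rational(1, 2))), Rational(1369, 4)) = Mul(Rational(1369, 2), Pow(5, Rational(1, 2)))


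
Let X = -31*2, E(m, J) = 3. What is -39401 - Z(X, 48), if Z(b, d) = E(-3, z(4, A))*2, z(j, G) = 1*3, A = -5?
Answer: -39407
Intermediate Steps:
z(j, G) = 3
X = -62
Z(b, d) = 6 (Z(b, d) = 3*2 = 6)
-39401 - Z(X, 48) = -39401 - 1*6 = -39401 - 6 = -39407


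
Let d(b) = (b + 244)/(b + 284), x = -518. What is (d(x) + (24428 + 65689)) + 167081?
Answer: 30092303/117 ≈ 2.5720e+5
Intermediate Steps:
d(b) = (244 + b)/(284 + b)
(d(x) + (24428 + 65689)) + 167081 = ((244 - 518)/(284 - 518) + (24428 + 65689)) + 167081 = (-274/(-234) + 90117) + 167081 = (-1/234*(-274) + 90117) + 167081 = (137/117 + 90117) + 167081 = 10543826/117 + 167081 = 30092303/117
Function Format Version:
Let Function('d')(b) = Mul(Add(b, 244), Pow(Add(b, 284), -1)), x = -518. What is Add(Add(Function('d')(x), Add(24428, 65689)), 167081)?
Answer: Rational(30092303, 117) ≈ 2.5720e+5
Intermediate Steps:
Function('d')(b) = Mul(Pow(Add(284, b), -1), Add(244, b)) (Function('d')(b) = Mul(Add(244, b), Pow(Add(284, b), -1)) = Mul(Pow(Add(284, b), -1), Add(244, b)))
Add(Add(Function('d')(x), Add(24428, 65689)), 167081) = Add(Add(Mul(Pow(Add(284, -518), -1), Add(244, -518)), Add(24428, 65689)), 167081) = Add(Add(Mul(Pow(-234, -1), -274), 90117), 167081) = Add(Add(Mul(Rational(-1, 234), -274), 90117), 167081) = Add(Add(Rational(137, 117), 90117), 167081) = Add(Rational(10543826, 117), 167081) = Rational(30092303, 117)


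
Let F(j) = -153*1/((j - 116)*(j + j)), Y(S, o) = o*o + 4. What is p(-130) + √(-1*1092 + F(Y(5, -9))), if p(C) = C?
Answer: -130 + I*√104938410/310 ≈ -130.0 + 33.045*I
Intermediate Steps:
Y(S, o) = 4 + o² (Y(S, o) = o² + 4 = 4 + o²)
F(j) = -153/(2*j*(-116 + j)) (F(j) = -153*1/(2*j*(-116 + j)) = -153/(2*j*(-116 + j)))
p(-130) + √(-1*1092 + F(Y(5, -9))) = -130 + √(-1*1092 - 153/(2*(4 + (-9)²)*(-116 + (4 + (-9)²)))) = -130 + √(-1092 - 153/(2*(4 + 81)*(-116 + (4 + 81)))) = -130 + √(-1092 - 153/2/(85*(-116 + 85))) = -130 + √(-1092 - 153/2*1/85/(-31)) = -130 + √(-1092 - 153/2*1/85*(-1/31)) = -130 + √(-1092 + 9/310) = -130 + √(-338511/310) = -130 + I*√104938410/310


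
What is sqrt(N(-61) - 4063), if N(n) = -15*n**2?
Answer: 7*I*sqrt(1222) ≈ 244.7*I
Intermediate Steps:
sqrt(N(-61) - 4063) = sqrt(-15*(-61)**2 - 4063) = sqrt(-15*3721 - 4063) = sqrt(-55815 - 4063) = sqrt(-59878) = 7*I*sqrt(1222)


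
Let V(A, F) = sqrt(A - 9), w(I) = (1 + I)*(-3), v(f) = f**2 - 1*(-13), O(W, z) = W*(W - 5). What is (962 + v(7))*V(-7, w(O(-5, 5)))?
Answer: 4096*I ≈ 4096.0*I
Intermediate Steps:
O(W, z) = W*(-5 + W)
v(f) = 13 + f**2 (v(f) = f**2 + 13 = 13 + f**2)
w(I) = -3 - 3*I
V(A, F) = sqrt(-9 + A)
(962 + v(7))*V(-7, w(O(-5, 5))) = (962 + (13 + 7**2))*sqrt(-9 - 7) = (962 + (13 + 49))*sqrt(-16) = (962 + 62)*(4*I) = 1024*(4*I) = 4096*I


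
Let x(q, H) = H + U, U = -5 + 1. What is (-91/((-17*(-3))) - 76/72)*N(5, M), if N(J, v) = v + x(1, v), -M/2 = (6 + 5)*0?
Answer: 1738/153 ≈ 11.359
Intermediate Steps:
U = -4
M = 0 (M = -2*(6 + 5)*0 = -22*0 = -2*0 = 0)
x(q, H) = -4 + H (x(q, H) = H - 4 = -4 + H)
N(J, v) = -4 + 2*v (N(J, v) = v + (-4 + v) = -4 + 2*v)
(-91/((-17*(-3))) - 76/72)*N(5, M) = (-91/((-17*(-3))) - 76/72)*(-4 + 2*0) = (-91/51 - 76*1/72)*(-4 + 0) = (-91*1/51 - 19/18)*(-4) = (-91/51 - 19/18)*(-4) = -869/306*(-4) = 1738/153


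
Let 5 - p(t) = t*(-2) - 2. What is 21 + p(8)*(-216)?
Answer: -4947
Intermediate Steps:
p(t) = 7 + 2*t (p(t) = 5 - (t*(-2) - 2) = 5 - (-2*t - 2) = 5 - (-2 - 2*t) = 5 + (2 + 2*t) = 7 + 2*t)
21 + p(8)*(-216) = 21 + (7 + 2*8)*(-216) = 21 + (7 + 16)*(-216) = 21 + 23*(-216) = 21 - 4968 = -4947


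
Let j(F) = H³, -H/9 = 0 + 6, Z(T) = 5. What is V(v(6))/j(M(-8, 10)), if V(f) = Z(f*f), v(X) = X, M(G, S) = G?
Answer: -5/157464 ≈ -3.1753e-5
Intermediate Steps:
V(f) = 5
H = -54 (H = -9*(0 + 6) = -9*6 = -54)
j(F) = -157464 (j(F) = (-54)³ = -157464)
V(v(6))/j(M(-8, 10)) = 5/(-157464) = 5*(-1/157464) = -5/157464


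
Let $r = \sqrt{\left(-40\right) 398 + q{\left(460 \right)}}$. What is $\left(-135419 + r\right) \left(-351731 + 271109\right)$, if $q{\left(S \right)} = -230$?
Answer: $10917750618 - 403110 i \sqrt{646} \approx 1.0918 \cdot 10^{10} - 1.0246 \cdot 10^{7} i$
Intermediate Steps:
$r = 5 i \sqrt{646}$ ($r = \sqrt{\left(-40\right) 398 - 230} = \sqrt{-15920 - 230} = \sqrt{-16150} = 5 i \sqrt{646} \approx 127.08 i$)
$\left(-135419 + r\right) \left(-351731 + 271109\right) = \left(-135419 + 5 i \sqrt{646}\right) \left(-351731 + 271109\right) = \left(-135419 + 5 i \sqrt{646}\right) \left(-80622\right) = 10917750618 - 403110 i \sqrt{646}$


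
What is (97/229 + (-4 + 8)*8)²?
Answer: 55130625/52441 ≈ 1051.3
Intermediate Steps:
(97/229 + (-4 + 8)*8)² = (97*(1/229) + 4*8)² = (97/229 + 32)² = (7425/229)² = 55130625/52441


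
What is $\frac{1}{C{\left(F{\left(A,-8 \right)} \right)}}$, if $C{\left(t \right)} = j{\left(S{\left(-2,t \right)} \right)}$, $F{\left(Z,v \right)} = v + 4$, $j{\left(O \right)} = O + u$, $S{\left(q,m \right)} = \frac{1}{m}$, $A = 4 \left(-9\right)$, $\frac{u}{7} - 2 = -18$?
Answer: $- \frac{4}{449} \approx -0.0089087$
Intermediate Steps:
$u = -112$ ($u = 14 + 7 \left(-18\right) = 14 - 126 = -112$)
$A = -36$
$j{\left(O \right)} = -112 + O$ ($j{\left(O \right)} = O - 112 = -112 + O$)
$F{\left(Z,v \right)} = 4 + v$
$C{\left(t \right)} = -112 + \frac{1}{t}$
$\frac{1}{C{\left(F{\left(A,-8 \right)} \right)}} = \frac{1}{-112 + \frac{1}{4 - 8}} = \frac{1}{-112 + \frac{1}{-4}} = \frac{1}{-112 - \frac{1}{4}} = \frac{1}{- \frac{449}{4}} = - \frac{4}{449}$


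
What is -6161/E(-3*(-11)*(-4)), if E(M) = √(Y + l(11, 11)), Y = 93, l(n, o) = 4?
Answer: -6161*√97/97 ≈ -625.55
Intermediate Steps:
E(M) = √97 (E(M) = √(93 + 4) = √97)
-6161/E(-3*(-11)*(-4)) = -6161*√97/97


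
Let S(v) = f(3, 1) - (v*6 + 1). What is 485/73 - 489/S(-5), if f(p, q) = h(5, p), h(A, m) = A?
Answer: -19207/2482 ≈ -7.7385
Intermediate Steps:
f(p, q) = 5
S(v) = 4 - 6*v (S(v) = 5 - (v*6 + 1) = 5 - (6*v + 1) = 5 - (1 + 6*v) = 5 + (-1 - 6*v) = 4 - 6*v)
485/73 - 489/S(-5) = 485/73 - 489/(4 - 6*(-5)) = 485*(1/73) - 489/(4 + 30) = 485/73 - 489/34 = -19207/2482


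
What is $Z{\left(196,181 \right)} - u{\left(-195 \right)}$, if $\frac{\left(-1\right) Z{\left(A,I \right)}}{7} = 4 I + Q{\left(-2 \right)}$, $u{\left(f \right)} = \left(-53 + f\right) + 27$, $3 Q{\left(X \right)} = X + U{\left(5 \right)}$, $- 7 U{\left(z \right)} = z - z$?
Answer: $- \frac{14527}{3} \approx -4842.3$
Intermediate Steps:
$U{\left(z \right)} = 0$ ($U{\left(z \right)} = - \frac{z - z}{7} = \left(- \frac{1}{7}\right) 0 = 0$)
$Q{\left(X \right)} = \frac{X}{3}$ ($Q{\left(X \right)} = \frac{X + 0}{3} = \frac{X}{3}$)
$u{\left(f \right)} = -26 + f$
$Z{\left(A,I \right)} = \frac{14}{3} - 28 I$ ($Z{\left(A,I \right)} = - 7 \left(4 I + \frac{1}{3} \left(-2\right)\right) = - 7 \left(4 I - \frac{2}{3}\right) = - 7 \left(- \frac{2}{3} + 4 I\right) = \frac{14}{3} - 28 I$)
$Z{\left(196,181 \right)} - u{\left(-195 \right)} = \left(\frac{14}{3} - 5068\right) - \left(-26 - 195\right) = \left(\frac{14}{3} - 5068\right) - -221 = - \frac{15190}{3} + 221 = - \frac{14527}{3}$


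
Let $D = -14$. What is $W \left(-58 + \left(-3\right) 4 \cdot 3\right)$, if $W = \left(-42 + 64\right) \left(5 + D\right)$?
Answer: $18612$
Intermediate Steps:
$W = -198$ ($W = \left(-42 + 64\right) \left(5 - 14\right) = 22 \left(-9\right) = -198$)
$W \left(-58 + \left(-3\right) 4 \cdot 3\right) = - 198 \left(-58 + \left(-3\right) 4 \cdot 3\right) = - 198 \left(-58 - 36\right) = \left(-198\right) \left(-94\right) = 18612$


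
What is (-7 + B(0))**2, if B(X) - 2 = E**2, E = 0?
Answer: 25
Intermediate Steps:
B(X) = 2 (B(X) = 2 + 0**2 = 2 + 0 = 2)
(-7 + B(0))**2 = (-7 + 2)**2 = (-5)**2 = 25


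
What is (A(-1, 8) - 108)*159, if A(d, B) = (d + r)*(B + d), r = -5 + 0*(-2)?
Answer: -23850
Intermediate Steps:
r = -5 (r = -5 + 0 = -5)
A(d, B) = (-5 + d)*(B + d) (A(d, B) = (d - 5)*(B + d) = (-5 + d)*(B + d))
(A(-1, 8) - 108)*159 = (((-1)**2 - 5*8 - 5*(-1) + 8*(-1)) - 108)*159 = ((1 - 40 + 5 - 8) - 108)*159 = (-42 - 108)*159 = -150*159 = -23850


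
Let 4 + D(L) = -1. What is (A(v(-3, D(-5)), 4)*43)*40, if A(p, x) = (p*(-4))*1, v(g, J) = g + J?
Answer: 55040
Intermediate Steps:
D(L) = -5 (D(L) = -4 - 1 = -5)
v(g, J) = J + g
A(p, x) = -4*p (A(p, x) = -4*p*1 = -4*p)
(A(v(-3, D(-5)), 4)*43)*40 = (-4*(-5 - 3)*43)*40 = (-4*(-8)*43)*40 = (32*43)*40 = 1376*40 = 55040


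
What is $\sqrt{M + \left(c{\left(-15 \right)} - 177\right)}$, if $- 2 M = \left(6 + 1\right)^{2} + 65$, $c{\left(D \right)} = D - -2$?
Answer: $i \sqrt{247} \approx 15.716 i$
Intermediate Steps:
$c{\left(D \right)} = 2 + D$ ($c{\left(D \right)} = D + 2 = 2 + D$)
$M = -57$ ($M = - \frac{\left(6 + 1\right)^{2} + 65}{2} = - \frac{7^{2} + 65}{2} = - \frac{49 + 65}{2} = \left(- \frac{1}{2}\right) 114 = -57$)
$\sqrt{M + \left(c{\left(-15 \right)} - 177\right)} = \sqrt{-57 + \left(\left(2 - 15\right) - 177\right)} = \sqrt{-57 - 190} = \sqrt{-247} = i \sqrt{247}$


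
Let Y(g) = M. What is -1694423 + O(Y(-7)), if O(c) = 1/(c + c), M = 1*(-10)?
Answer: -33888461/20 ≈ -1.6944e+6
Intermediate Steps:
M = -10
Y(g) = -10
O(c) = 1/(2*c)
-1694423 + O(Y(-7)) = -1694423 + (½)/(-10) = -1694423 + (½)*(-⅒) = -1694423 - 1/20 = -33888461/20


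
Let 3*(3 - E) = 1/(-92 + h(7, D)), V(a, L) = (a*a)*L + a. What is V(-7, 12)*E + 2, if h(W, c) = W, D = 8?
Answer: 445556/255 ≈ 1747.3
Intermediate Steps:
V(a, L) = a + L*a² (V(a, L) = a²*L + a = L*a² + a = a + L*a²)
E = 766/255 (E = 3 - 1/(3*(-92 + 7)) = 3 - ⅓/(-85) = 3 - ⅓*(-1/85) = 3 + 1/255 = 766/255 ≈ 3.0039)
V(-7, 12)*E + 2 = -7*(1 + 12*(-7))*(766/255) + 2 = -7*(1 - 84)*(766/255) + 2 = -7*(-83)*(766/255) + 2 = 581*(766/255) + 2 = 445046/255 + 2 = 445556/255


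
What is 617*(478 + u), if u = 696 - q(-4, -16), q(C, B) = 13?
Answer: 716337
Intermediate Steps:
u = 683 (u = 696 - 1*13 = 696 - 13 = 683)
617*(478 + u) = 617*(478 + 683) = 617*1161 = 716337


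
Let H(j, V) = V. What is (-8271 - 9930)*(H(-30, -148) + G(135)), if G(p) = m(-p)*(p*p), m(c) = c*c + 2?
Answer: -6046134258327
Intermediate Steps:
m(c) = 2 + c**2 (m(c) = c**2 + 2 = 2 + c**2)
G(p) = p**2*(2 + p**2) (G(p) = (2 + (-p)**2)*(p*p) = (2 + p**2)*p**2 = p**2*(2 + p**2))
(-8271 - 9930)*(H(-30, -148) + G(135)) = (-8271 - 9930)*(-148 + 135**2*(2 + 135**2)) = -18201*(-148 + 18225*(2 + 18225)) = -18201*(-148 + 18225*18227) = -18201*(-148 + 332187075) = -18201*332186927 = -6046134258327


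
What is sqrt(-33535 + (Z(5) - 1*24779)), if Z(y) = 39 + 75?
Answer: 10*I*sqrt(582) ≈ 241.25*I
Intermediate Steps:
Z(y) = 114
sqrt(-33535 + (Z(5) - 1*24779)) = sqrt(-33535 + (114 - 1*24779)) = sqrt(-33535 + (114 - 24779)) = sqrt(-33535 - 24665) = sqrt(-58200) = 10*I*sqrt(582)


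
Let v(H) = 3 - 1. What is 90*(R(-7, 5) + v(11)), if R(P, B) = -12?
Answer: -900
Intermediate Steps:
v(H) = 2
90*(R(-7, 5) + v(11)) = 90*(-12 + 2) = 90*(-10) = -900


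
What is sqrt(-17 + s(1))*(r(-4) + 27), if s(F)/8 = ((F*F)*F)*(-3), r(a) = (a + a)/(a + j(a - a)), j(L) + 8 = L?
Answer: 83*I*sqrt(41)/3 ≈ 177.15*I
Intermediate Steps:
j(L) = -8 + L
r(a) = 2*a/(-8 + a) (r(a) = (a + a)/(a + (-8 + (a - a))) = (2*a)/(a + (-8 + 0)) = (2*a)/(a - 8) = (2*a)/(-8 + a) = 2*a/(-8 + a))
s(F) = -24*F**3 (s(F) = 8*(((F*F)*F)*(-3)) = 8*((F**2*F)*(-3)) = 8*(F**3*(-3)) = 8*(-3*F**3) = -24*F**3)
sqrt(-17 + s(1))*(r(-4) + 27) = sqrt(-17 - 24*1**3)*(2*(-4)/(-8 - 4) + 27) = sqrt(-17 - 24*1)*(2*(-4)/(-12) + 27) = sqrt(-17 - 24)*(2*(-4)*(-1/12) + 27) = sqrt(-41)*(2/3 + 27) = (I*sqrt(41))*(83/3) = 83*I*sqrt(41)/3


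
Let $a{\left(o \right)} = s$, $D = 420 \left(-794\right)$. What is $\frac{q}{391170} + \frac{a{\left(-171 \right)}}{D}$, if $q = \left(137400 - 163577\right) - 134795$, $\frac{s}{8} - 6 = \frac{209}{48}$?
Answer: $- \frac{306933397}{745413552} \approx -0.41176$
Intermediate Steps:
$D = -333480$
$s = \frac{497}{6}$ ($s = 48 + 8 \cdot \frac{209}{48} = 48 + \frac{209}{6} = \frac{497}{6} \approx 82.833$)
$q = -160972$ ($q = -26177 - 134795 = -160972$)
$a{\left(o \right)} = \frac{497}{6}$
$\frac{q}{391170} + \frac{a{\left(-171 \right)}}{D} = - \frac{160972}{391170} + \frac{497}{6 \left(-333480\right)} = \left(-160972\right) \frac{1}{391170} + \frac{497}{6} \left(- \frac{1}{333480}\right) = - \frac{80486}{195585} - \frac{71}{285840} = - \frac{306933397}{745413552}$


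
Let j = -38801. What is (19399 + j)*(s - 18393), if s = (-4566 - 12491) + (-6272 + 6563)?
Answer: 682154918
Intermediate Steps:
s = -16766 (s = -17057 + 291 = -16766)
(19399 + j)*(s - 18393) = (19399 - 38801)*(-16766 - 18393) = -19402*(-35159) = 682154918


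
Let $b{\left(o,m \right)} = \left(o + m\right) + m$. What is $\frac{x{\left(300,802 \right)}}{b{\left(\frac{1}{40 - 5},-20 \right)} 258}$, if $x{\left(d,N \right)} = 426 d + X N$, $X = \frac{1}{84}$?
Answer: $- \frac{26840005}{2165652} \approx -12.393$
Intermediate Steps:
$b{\left(o,m \right)} = o + 2 m$ ($b{\left(o,m \right)} = \left(m + o\right) + m = o + 2 m$)
$X = \frac{1}{84} \approx 0.011905$
$x{\left(d,N \right)} = 426 d + \frac{N}{84}$
$\frac{x{\left(300,802 \right)}}{b{\left(\frac{1}{40 - 5},-20 \right)} 258} = \frac{426 \cdot 300 + \frac{1}{84} \cdot 802}{\left(\frac{1}{40 - 5} + 2 \left(-20\right)\right) 258} = \frac{127800 + \frac{401}{42}}{\left(\frac{1}{35} - 40\right) 258} = \frac{5368001}{42 \left(\frac{1}{35} - 40\right) 258} = \frac{5368001}{42 \left(\left(- \frac{1399}{35}\right) 258\right)} = \frac{5368001}{42 \left(- \frac{360942}{35}\right)} = \frac{5368001}{42} \left(- \frac{35}{360942}\right) = - \frac{26840005}{2165652}$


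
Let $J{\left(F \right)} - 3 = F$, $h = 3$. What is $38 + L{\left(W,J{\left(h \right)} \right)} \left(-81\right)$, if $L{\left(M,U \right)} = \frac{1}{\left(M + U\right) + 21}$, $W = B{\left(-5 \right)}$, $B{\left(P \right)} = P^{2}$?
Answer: $\frac{1895}{52} \approx 36.442$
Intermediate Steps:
$J{\left(F \right)} = 3 + F$
$W = 25$ ($W = \left(-5\right)^{2} = 25$)
$L{\left(M,U \right)} = \frac{1}{21 + M + U}$
$38 + L{\left(W,J{\left(h \right)} \right)} \left(-81\right) = 38 + \frac{1}{21 + 25 + \left(3 + 3\right)} \left(-81\right) = 38 + \frac{1}{21 + 25 + 6} \left(-81\right) = 38 + \frac{1}{52} \left(-81\right) = 38 - \frac{81}{52} = \frac{1895}{52}$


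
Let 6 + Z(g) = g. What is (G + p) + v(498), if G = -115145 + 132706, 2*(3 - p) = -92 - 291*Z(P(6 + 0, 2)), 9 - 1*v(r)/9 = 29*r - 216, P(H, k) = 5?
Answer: -220977/2 ≈ -1.1049e+5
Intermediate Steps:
Z(g) = -6 + g
v(r) = 2025 - 261*r (v(r) = 81 - 9*(29*r - 216) = 81 - 9*(-216 + 29*r) = 81 + (1944 - 261*r) = 2025 - 261*r)
p = -193/2 (p = 3 - (-92 - 291*(-6 + 5))/2 = 3 - (-92 - 291*(-1))/2 = 3 - (-92 + 291)/2 = 3 - ½*199 = 3 - 199/2 = -193/2 ≈ -96.500)
G = 17561
(G + p) + v(498) = (17561 - 193/2) + (2025 - 261*498) = 34929/2 + (2025 - 129978) = 34929/2 - 127953 = -220977/2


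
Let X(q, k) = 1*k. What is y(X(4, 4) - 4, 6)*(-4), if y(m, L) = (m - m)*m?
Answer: 0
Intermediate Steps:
X(q, k) = k
y(m, L) = 0 (y(m, L) = 0*m = 0)
y(X(4, 4) - 4, 6)*(-4) = 0*(-4) = 0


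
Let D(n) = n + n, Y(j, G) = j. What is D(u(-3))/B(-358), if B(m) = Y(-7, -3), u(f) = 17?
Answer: -34/7 ≈ -4.8571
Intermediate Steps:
B(m) = -7
D(n) = 2*n
D(u(-3))/B(-358) = (2*17)/(-7) = 34*(-⅐) = -34/7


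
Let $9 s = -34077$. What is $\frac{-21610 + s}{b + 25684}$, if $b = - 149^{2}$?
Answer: $- \frac{76189}{10449} \approx -7.2915$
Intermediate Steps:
$b = -22201$ ($b = \left(-1\right) 22201 = -22201$)
$s = - \frac{11359}{3}$ ($s = \frac{1}{9} \left(-34077\right) = - \frac{11359}{3} \approx -3786.3$)
$\frac{-21610 + s}{b + 25684} = \frac{-21610 - \frac{11359}{3}}{-22201 + 25684} = - \frac{76189}{3 \cdot 3483} = \left(- \frac{76189}{3}\right) \frac{1}{3483} = - \frac{76189}{10449}$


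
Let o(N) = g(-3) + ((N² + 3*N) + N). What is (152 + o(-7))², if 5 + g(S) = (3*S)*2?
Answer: 22500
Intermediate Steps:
g(S) = -5 + 6*S (g(S) = -5 + (3*S)*2 = -5 + 6*S)
o(N) = -23 + N² + 4*N (o(N) = (-5 + 6*(-3)) + ((N² + 3*N) + N) = (-5 - 18) + (N² + 4*N) = -23 + (N² + 4*N) = -23 + N² + 4*N)
(152 + o(-7))² = (152 + (-23 + (-7)² + 4*(-7)))² = (152 + (-23 + 49 - 28))² = (152 - 2)² = 150² = 22500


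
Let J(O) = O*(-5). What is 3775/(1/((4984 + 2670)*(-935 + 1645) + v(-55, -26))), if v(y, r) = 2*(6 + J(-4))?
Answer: 20514829800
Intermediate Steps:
J(O) = -5*O
v(y, r) = 52 (v(y, r) = 2*(6 - 5*(-4)) = 2*(6 + 20) = 2*26 = 52)
3775/(1/((4984 + 2670)*(-935 + 1645) + v(-55, -26))) = 3775/(1/((4984 + 2670)*(-935 + 1645) + 52)) = 3775/(1/(7654*710 + 52)) = 3775/(1/(5434340 + 52)) = 3775/(1/5434392) = 3775*5434392 = 20514829800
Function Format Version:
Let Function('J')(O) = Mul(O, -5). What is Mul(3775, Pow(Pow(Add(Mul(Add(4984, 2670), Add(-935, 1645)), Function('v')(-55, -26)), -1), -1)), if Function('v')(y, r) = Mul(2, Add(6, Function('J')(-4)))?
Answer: 20514829800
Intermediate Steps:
Function('J')(O) = Mul(-5, O)
Function('v')(y, r) = 52 (Function('v')(y, r) = Mul(2, Add(6, Mul(-5, -4))) = Mul(2, Add(6, 20)) = Mul(2, 26) = 52)
Mul(3775, Pow(Pow(Add(Mul(Add(4984, 2670), Add(-935, 1645)), Function('v')(-55, -26)), -1), -1)) = Mul(3775, Pow(Pow(Add(Mul(Add(4984, 2670), Add(-935, 1645)), 52), -1), -1)) = Mul(3775, Pow(Pow(Add(Mul(7654, 710), 52), -1), -1)) = Mul(3775, Pow(Pow(Add(5434340, 52), -1), -1)) = Mul(3775, Pow(Pow(5434392, -1), -1)) = Mul(3775, Pow(Rational(1, 5434392), -1)) = Mul(3775, 5434392) = 20514829800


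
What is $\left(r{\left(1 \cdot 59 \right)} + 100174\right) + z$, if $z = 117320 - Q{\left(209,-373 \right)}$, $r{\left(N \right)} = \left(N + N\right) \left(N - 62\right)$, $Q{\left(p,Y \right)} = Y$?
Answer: $217513$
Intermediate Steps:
$r{\left(N \right)} = 2 N \left(-62 + N\right)$
$z = 117693$ ($z = 117320 - -373 = 117320 + 373 = 117693$)
$\left(r{\left(1 \cdot 59 \right)} + 100174\right) + z = \left(2 \cdot 1 \cdot 59 \left(-62 + 1 \cdot 59\right) + 100174\right) + 117693 = \left(2 \cdot 59 \left(-62 + 59\right) + 100174\right) + 117693 = \left(2 \cdot 59 \left(-3\right) + 100174\right) + 117693 = \left(-354 + 100174\right) + 117693 = 99820 + 117693 = 217513$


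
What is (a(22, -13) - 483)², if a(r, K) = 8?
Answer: 225625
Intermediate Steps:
(a(22, -13) - 483)² = (8 - 483)² = (-475)² = 225625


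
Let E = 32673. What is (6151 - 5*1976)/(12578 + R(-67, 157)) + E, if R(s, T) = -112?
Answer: 407297889/12466 ≈ 32673.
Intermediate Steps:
(6151 - 5*1976)/(12578 + R(-67, 157)) + E = (6151 - 5*1976)/(12578 - 112) + 32673 = (6151 - 9880)/12466 + 32673 = -3729*1/12466 + 32673 = -3729/12466 + 32673 = 407297889/12466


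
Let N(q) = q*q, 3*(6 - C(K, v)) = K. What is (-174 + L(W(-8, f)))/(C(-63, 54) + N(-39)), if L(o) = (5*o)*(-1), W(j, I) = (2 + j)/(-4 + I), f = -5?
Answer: -133/1161 ≈ -0.11456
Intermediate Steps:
C(K, v) = 6 - K/3
W(j, I) = (2 + j)/(-4 + I)
L(o) = -5*o
N(q) = q²
(-174 + L(W(-8, f)))/(C(-63, 54) + N(-39)) = (-174 - 5*(2 - 8)/(-4 - 5))/((6 - ⅓*(-63)) + (-39)²) = (-174 - 5*(-6)/(-9))/((6 + 21) + 1521) = (-174 - (-5)*(-6)/9)/(27 + 1521) = (-174 - 5*⅔)/1548 = (-174 - 10/3)*(1/1548) = -532/3*1/1548 = -133/1161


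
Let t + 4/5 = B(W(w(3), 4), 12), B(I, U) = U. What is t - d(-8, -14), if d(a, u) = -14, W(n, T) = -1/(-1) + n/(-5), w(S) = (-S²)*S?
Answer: 126/5 ≈ 25.200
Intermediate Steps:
w(S) = -S³
W(n, T) = 1 - n/5 (W(n, T) = -1*(-1) + n*(-⅕) = 1 - n/5)
t = 56/5 (t = -⅘ + 12 = 56/5 ≈ 11.200)
t - d(-8, -14) = 56/5 - 1*(-14) = 56/5 + 14 = 126/5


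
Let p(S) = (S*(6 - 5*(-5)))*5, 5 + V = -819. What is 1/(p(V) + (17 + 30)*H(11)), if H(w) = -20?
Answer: -1/128660 ≈ -7.7724e-6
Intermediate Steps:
V = -824 (V = -5 - 819 = -824)
p(S) = 155*S (p(S) = (S*(6 + 25))*5 = (S*31)*5 = (31*S)*5 = 155*S)
1/(p(V) + (17 + 30)*H(11)) = 1/(155*(-824) + (17 + 30)*(-20)) = 1/(-127720 + 47*(-20)) = 1/(-127720 - 940) = 1/(-128660) = -1/128660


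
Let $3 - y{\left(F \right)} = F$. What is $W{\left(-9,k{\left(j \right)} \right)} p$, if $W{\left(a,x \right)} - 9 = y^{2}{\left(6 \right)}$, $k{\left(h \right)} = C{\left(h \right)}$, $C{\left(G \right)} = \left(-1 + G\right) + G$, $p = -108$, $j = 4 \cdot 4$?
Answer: $-1944$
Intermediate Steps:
$j = 16$
$y{\left(F \right)} = 3 - F$
$C{\left(G \right)} = -1 + 2 G$
$k{\left(h \right)} = -1 + 2 h$
$W{\left(a,x \right)} = 18$ ($W{\left(a,x \right)} = 9 + \left(3 - 6\right)^{2} = 9 + \left(-3\right)^{2} = 9 + 9 = 18$)
$W{\left(-9,k{\left(j \right)} \right)} p = 18 \left(-108\right) = -1944$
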